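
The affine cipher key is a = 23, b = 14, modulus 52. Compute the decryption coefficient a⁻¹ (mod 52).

43

Run Euclid on (52, 23):
52 = 2·23 + 6
23 = 3·6 + 5
6 = 1·5 + 1
5 = 5·1 + 0
gcd = 1, so the inverse exists. Back-substitute:
1 = 6 − 5
1 = −23 + 4·6
1 = 4·52 − 9·23
So 23·(-9) ≡ 1 (mod 52), and -9 ≡ 43 (mod 52).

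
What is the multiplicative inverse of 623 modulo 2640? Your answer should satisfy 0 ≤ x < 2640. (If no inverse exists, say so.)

Apply the Euclidean algorithm to 2640 and 623:
2640 = 4·623 + 148
623 = 4·148 + 31
148 = 4·31 + 24
31 = 1·24 + 7
24 = 3·7 + 3
7 = 2·3 + 1
3 = 3·1 + 0
The gcd is 1. Working backward:
1 = 7 − 2·3
1 = −2·24 + 7·7
1 = 7·31 − 9·24
1 = −9·148 + 43·31
1 = 43·623 − 181·148
1 = −181·2640 + 767·623
So 623·767 ≡ 1 (mod 2640).

767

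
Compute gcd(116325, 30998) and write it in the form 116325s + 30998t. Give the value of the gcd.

Euclidean algorithm:
116325 = 3*30998 + 23331
30998 = 1*23331 + 7667
23331 = 3*7667 + 330
7667 = 23*330 + 77
330 = 4*77 + 22
77 = 3*22 + 11
22 = 2*11 + 0
gcd(116325, 30998) = 11.
Express as a combination:
11 = 77 − 3·22
11 = −3·330 + 13·77
11 = 13·7667 − 302·330
11 = −302·23331 + 919·7667
11 = 919·30998 − 1221·23331
11 = −1221·116325 + 4582·30998
So 11 = (-1221)·116325 + (4582)·30998.

11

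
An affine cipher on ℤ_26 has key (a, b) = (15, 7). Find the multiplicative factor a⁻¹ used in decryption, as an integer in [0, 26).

gcd(26, 15) by repeated division:
26 = 1×15 + 11
15 = 1×11 + 4
11 = 2×4 + 3
4 = 1×3 + 1
3 = 3×1 + 0
gcd = 1, so the inverse exists. Back-substitute:
1 = 4 − 3
1 = −11 + 3·4
1 = 3·15 − 4·11
1 = −4·26 + 7·15
So 15·7 ≡ 1 (mod 26).

7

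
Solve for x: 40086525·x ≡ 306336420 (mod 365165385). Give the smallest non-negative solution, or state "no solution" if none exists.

19130293

First find gcd(40086525, 365165385):
365165385 = 9×40086525 + 4386660
40086525 = 9×4386660 + 606585
4386660 = 7×606585 + 140565
606585 = 4×140565 + 44325
140565 = 3×44325 + 7590
44325 = 5×7590 + 6375
7590 = 1×6375 + 1215
6375 = 5×1215 + 300
1215 = 4×300 + 15
300 = 20×15 + 0
gcd = 15 and 15 | 306336420, so solutions exist. Divide through by 15: 2672435x ≡ 20422428 (mod 24344359).
Now find 2672435⁻¹ mod 24344359:
24344359 = 9*2672435 + 292444
2672435 = 9*292444 + 40439
292444 = 7*40439 + 9371
40439 = 4*9371 + 2955
9371 = 3*2955 + 506
2955 = 5*506 + 425
506 = 1*425 + 81
425 = 5*81 + 20
81 = 4*20 + 1
20 = 20*1 + 0
Back-substitute:
1 = 81 − 4·20
1 = −4·425 + 21·81
1 = 21·506 − 25·425
1 = −25·2955 + 146·506
1 = 146·9371 − 463·2955
1 = −463·40439 + 1998·9371
1 = 1998·292444 − 14449·40439
1 = −14449·2672435 + 132039·292444
1 = 132039·24344359 − 1202800·2672435
So 2672435·(-1202800) ≡ 1 (mod 24344359), i.e. 2672435⁻¹ ≡ 23141559.
Then x ≡ 23141559·20422428 ≡ 19130293 (mod 24344359); the smallest non-negative solution is x = 19130293.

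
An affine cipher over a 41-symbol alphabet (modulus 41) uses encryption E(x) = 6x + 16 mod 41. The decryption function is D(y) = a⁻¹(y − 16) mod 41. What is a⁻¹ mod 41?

Apply the Euclidean algorithm to 41 and 6:
41 = 6·6 + 5
6 = 1·5 + 1
5 = 5·1 + 0
Since gcd(6, 41) = 1, back-substitute to write 1 as a combination:
1 = 6 − 5
1 = −41 + 7·6
So 6·7 ≡ 1 (mod 41).

7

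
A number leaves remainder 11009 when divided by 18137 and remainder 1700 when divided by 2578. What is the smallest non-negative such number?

3293806

Write x = 11009 + 18137·k. Then 18137·k ≡ 1700 − 11009 ≡ 1003 (mod 2578).
Need 18137⁻¹ mod 2578. Extended Euclid on (2578, 91):
2578 = 28·91 + 30
91 = 3·30 + 1
30 = 30·1 + 0
Back-substitute:
1 = 91 − 3·30
1 = −3·2578 + 85·91
18137⁻¹ ≡ 85 (mod 2578), so k ≡ 85·1003 ≡ 181 (mod 2578).
x = 11009 + 18137·181 = 3293806.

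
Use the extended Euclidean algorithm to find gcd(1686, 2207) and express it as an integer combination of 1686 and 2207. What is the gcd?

1

Apply Euclid's algorithm to 2207 and 1686:
2207 = 1×1686 + 521
1686 = 3×521 + 123
521 = 4×123 + 29
123 = 4×29 + 7
29 = 4×7 + 1
7 = 7×1 + 0
gcd(1686, 2207) = 1.
Working backward:
1 = 29 − 4·7
1 = −4·123 + 17·29
1 = 17·521 − 72·123
1 = −72·1686 + 233·521
1 = 233·2207 − 305·1686
So 1 = (233)·2207 + (-305)·1686.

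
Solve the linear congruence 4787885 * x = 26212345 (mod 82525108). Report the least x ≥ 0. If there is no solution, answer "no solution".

40307629

First find gcd(4787885, 82525108):
82525108 = 17×4787885 + 1131063
4787885 = 4×1131063 + 263633
1131063 = 4×263633 + 76531
263633 = 3×76531 + 34040
76531 = 2×34040 + 8451
34040 = 4×8451 + 236
8451 = 35×236 + 191
236 = 1×191 + 45
191 = 4×45 + 11
45 = 4×11 + 1
11 = 11×1 + 0
gcd = 1, so a unique solution mod 82525108 exists.
Back-substitute for the Bézout coefficients:
1 = 45 − 4·11
1 = −4·191 + 17·45
1 = 17·236 − 21·191
1 = −21·8451 + 752·236
1 = 752·34040 − 3029·8451
1 = −3029·76531 + 6810·34040
1 = 6810·263633 − 23459·76531
1 = −23459·1131063 + 100646·263633
1 = 100646·4787885 − 426043·1131063
1 = −426043·82525108 + 7343377·4787885
So 4787885·(7343377) ≡ 1 (mod 82525108), giving 4787885⁻¹ ≡ 7343377.
x ≡ 4787885⁻¹·26212345 ≡ 7343377·26212345 ≡ 40307629 (mod 82525108).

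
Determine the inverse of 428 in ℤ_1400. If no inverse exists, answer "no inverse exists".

Euclidean algorithm on 1400, 428:
1400 = 3*428 + 116
428 = 3*116 + 80
116 = 1*80 + 36
80 = 2*36 + 8
36 = 4*8 + 4
8 = 2*4 + 0
gcd(428, 1400) = 4 ≠ 1, so 428 has no multiplicative inverse modulo 1400.

no inverse exists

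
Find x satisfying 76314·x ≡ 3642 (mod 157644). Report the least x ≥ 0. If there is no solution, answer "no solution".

10967

First find gcd(76314, 157644):
157644 = 2*76314 + 5016
76314 = 15*5016 + 1074
5016 = 4*1074 + 720
1074 = 1*720 + 354
720 = 2*354 + 12
354 = 29*12 + 6
12 = 2*6 + 0
gcd = 6 and 6 | 3642, so solutions exist. Divide through by 6: 12719x ≡ 607 (mod 26274).
Now find 12719⁻¹ mod 26274:
26274 = 2·12719 + 836
12719 = 15·836 + 179
836 = 4·179 + 120
179 = 1·120 + 59
120 = 2·59 + 2
59 = 29·2 + 1
2 = 2·1 + 0
Back-substitute:
1 = 59 − 29·2
1 = −29·120 + 59·59
1 = 59·179 − 88·120
1 = −88·836 + 411·179
1 = 411·12719 − 6253·836
1 = −6253·26274 + 12917·12719
So 12719⁻¹ ≡ 12917 (mod 26274).
Then x ≡ 12917·607 ≡ 10967 (mod 26274); the smallest non-negative solution is x = 10967.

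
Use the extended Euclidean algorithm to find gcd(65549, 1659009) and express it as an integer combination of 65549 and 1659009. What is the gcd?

Euclidean algorithm:
1659009 = 25×65549 + 20284
65549 = 3×20284 + 4697
20284 = 4×4697 + 1496
4697 = 3×1496 + 209
1496 = 7×209 + 33
209 = 6×33 + 11
33 = 3×11 + 0
gcd(65549, 1659009) = 11.
Express as a combination:
11 = 209 − 6·33
11 = −6·1496 + 43·209
11 = 43·4697 − 135·1496
11 = −135·20284 + 583·4697
11 = 583·65549 − 1884·20284
11 = −1884·1659009 + 47683·65549
So 11 = (-1884)·1659009 + (47683)·65549.

11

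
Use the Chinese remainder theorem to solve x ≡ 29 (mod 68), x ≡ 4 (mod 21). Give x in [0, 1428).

1117

Write x = 29 + 68·k. Then 68·k ≡ 4 − 29 ≡ 17 (mod 21).
Need 68⁻¹ mod 21. Extended Euclid on (21, 5):
21 = 4·5 + 1
5 = 5·1 + 0
Back-substitute:
1 = 21 − 4·5
68⁻¹ ≡ 17 (mod 21), so k ≡ 17·17 ≡ 16 (mod 21).
x = 29 + 68·16 = 1117.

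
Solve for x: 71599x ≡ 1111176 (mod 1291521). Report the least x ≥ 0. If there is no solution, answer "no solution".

First find gcd(71599, 1291521):
1291521 = 18×71599 + 2739
71599 = 26×2739 + 385
2739 = 7×385 + 44
385 = 8×44 + 33
44 = 1×33 + 11
33 = 3×11 + 0
gcd = 11 and 11 | 1111176, so solutions exist. Divide through by 11: 6509x ≡ 101016 (mod 117411).
Now find 6509⁻¹ mod 117411:
117411 = 18*6509 + 249
6509 = 26*249 + 35
249 = 7*35 + 4
35 = 8*4 + 3
4 = 1*3 + 1
3 = 3*1 + 0
Back-substitute:
1 = 4 − 3
1 = −35 + 9·4
1 = 9·249 − 64·35
1 = −64·6509 + 1673·249
1 = 1673·117411 − 30178·6509
So 6509·(-30178) ≡ 1 (mod 117411), i.e. 6509⁻¹ ≡ 87233.
Then x ≡ 87233·101016 ≡ 115767 (mod 117411); the smallest non-negative solution is x = 115767.

115767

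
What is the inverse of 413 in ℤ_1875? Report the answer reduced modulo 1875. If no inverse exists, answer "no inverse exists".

227

Extended Euclidean algorithm:
1875 = 4·413 + 223
413 = 1·223 + 190
223 = 1·190 + 33
190 = 5·33 + 25
33 = 1·25 + 8
25 = 3·8 + 1
8 = 8·1 + 0
gcd = 1, so the inverse exists. Back-substitute:
1 = 25 − 3·8
1 = −3·33 + 4·25
1 = 4·190 − 23·33
1 = −23·223 + 27·190
1 = 27·413 − 50·223
1 = −50·1875 + 227·413
So 413·227 ≡ 1 (mod 1875).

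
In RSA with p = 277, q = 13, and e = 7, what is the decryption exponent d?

φ(n) = (p−1)(q−1) = 276·12 = 3312.
Need d with 7·d ≡ 1 (mod 3312). Apply the extended Euclidean algorithm:
3312 = 473·7 + 1
7 = 7·1 + 0
Back-substitute:
1 = 3312 − 473·7
So 7·(-473) ≡ 1 (mod 3312), hence d ≡ -473 ≡ 2839 (mod 3312).

2839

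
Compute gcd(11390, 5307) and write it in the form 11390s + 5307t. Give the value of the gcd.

1

Apply Euclid's algorithm to 11390 and 5307:
11390 = 2·5307 + 776
5307 = 6·776 + 651
776 = 1·651 + 125
651 = 5·125 + 26
125 = 4·26 + 21
26 = 1·21 + 5
21 = 4·5 + 1
5 = 5·1 + 0
gcd(11390, 5307) = 1.
Express as a combination:
1 = 21 − 4·5
1 = −4·26 + 5·21
1 = 5·125 − 24·26
1 = −24·651 + 125·125
1 = 125·776 − 149·651
1 = −149·5307 + 1019·776
1 = 1019·11390 − 2187·5307
So 1 = (1019)·11390 + (-2187)·5307.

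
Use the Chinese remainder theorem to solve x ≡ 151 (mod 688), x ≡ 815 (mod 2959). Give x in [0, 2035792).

Write x = 151 + 688·k. Then 688·k ≡ 815 − 151 ≡ 664 (mod 2959).
Need 688⁻¹ mod 2959. Extended Euclid on (2959, 688):
2959 = 4×688 + 207
688 = 3×207 + 67
207 = 3×67 + 6
67 = 11×6 + 1
6 = 6×1 + 0
Back-substitute:
1 = 67 − 11·6
1 = −11·207 + 34·67
1 = 34·688 − 113·207
1 = −113·2959 + 486·688
688⁻¹ ≡ 486 (mod 2959), so k ≡ 486·664 ≡ 173 (mod 2959).
x = 151 + 688·173 = 119175.

119175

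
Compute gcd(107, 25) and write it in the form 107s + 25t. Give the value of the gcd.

1

Repeated division:
107 = 4×25 + 7
25 = 3×7 + 4
7 = 1×4 + 3
4 = 1×3 + 1
3 = 3×1 + 0
gcd(107, 25) = 1.
Express as a combination:
1 = 4 − 3
1 = −7 + 2·4
1 = 2·25 − 7·7
1 = −7·107 + 30·25
So 1 = (-7)·107 + (30)·25.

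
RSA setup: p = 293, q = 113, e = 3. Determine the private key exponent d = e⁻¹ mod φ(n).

φ(n) = (p−1)(q−1) = 292·112 = 32704.
Need d with 3·d ≡ 1 (mod 32704). Apply the extended Euclidean algorithm:
32704 = 10901*3 + 1
3 = 3*1 + 0
Back-substitute:
1 = 32704 − 10901·3
So 3·(-10901) ≡ 1 (mod 32704), hence d ≡ -10901 ≡ 21803 (mod 32704).

21803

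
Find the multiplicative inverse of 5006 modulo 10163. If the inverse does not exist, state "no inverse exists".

Apply the Euclidean algorithm to 10163 and 5006:
10163 = 2*5006 + 151
5006 = 33*151 + 23
151 = 6*23 + 13
23 = 1*13 + 10
13 = 1*10 + 3
10 = 3*3 + 1
3 = 3*1 + 0
The gcd is 1. Working backward:
1 = 10 − 3·3
1 = −3·13 + 4·10
1 = 4·23 − 7·13
1 = −7·151 + 46·23
1 = 46·5006 − 1525·151
1 = −1525·10163 + 3096·5006
So 5006·3096 ≡ 1 (mod 10163).

3096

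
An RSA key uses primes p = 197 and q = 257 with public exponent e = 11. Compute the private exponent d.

φ(n) = (p−1)(q−1) = 196·256 = 50176.
Need d with 11·d ≡ 1 (mod 50176). Apply the extended Euclidean algorithm:
50176 = 4561·11 + 5
11 = 2·5 + 1
5 = 5·1 + 0
Back-substitute:
1 = 11 − 2·5
1 = −2·50176 + 9123·11
So 11·9123 ≡ 1 (mod 50176), hence d = 9123.

9123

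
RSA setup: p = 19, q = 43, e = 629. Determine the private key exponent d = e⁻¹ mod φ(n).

φ(n) = (p−1)(q−1) = 18·42 = 756.
Need d with 629·d ≡ 1 (mod 756). Apply the extended Euclidean algorithm:
756 = 1×629 + 127
629 = 4×127 + 121
127 = 1×121 + 6
121 = 20×6 + 1
6 = 6×1 + 0
Back-substitute:
1 = 121 − 20·6
1 = −20·127 + 21·121
1 = 21·629 − 104·127
1 = −104·756 + 125·629
So 629·125 ≡ 1 (mod 756), hence d = 125.

125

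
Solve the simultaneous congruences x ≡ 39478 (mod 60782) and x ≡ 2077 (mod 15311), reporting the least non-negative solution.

Write x = 39478 + 60782·k. Then 60782·k ≡ 2077 − 39478 ≡ 8532 (mod 15311).
Need 60782⁻¹ mod 15311. Extended Euclid on (15311, 14849):
15311 = 1·14849 + 462
14849 = 32·462 + 65
462 = 7·65 + 7
65 = 9·7 + 2
7 = 3·2 + 1
2 = 2·1 + 0
Back-substitute:
1 = 7 − 3·2
1 = −3·65 + 28·7
1 = 28·462 − 199·65
1 = −199·14849 + 6396·462
1 = 6396·15311 − 6595·14849
60782⁻¹ ≡ 8716 (mod 15311), so k ≡ 8716·8532 ≡ 14696 (mod 15311).
x = 39478 + 60782·14696 = 893291750.

893291750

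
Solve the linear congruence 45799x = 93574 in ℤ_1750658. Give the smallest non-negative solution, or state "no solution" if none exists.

58486

First find gcd(45799, 1750658):
1750658 = 38·45799 + 10296
45799 = 4·10296 + 4615
10296 = 2·4615 + 1066
4615 = 4·1066 + 351
1066 = 3·351 + 13
351 = 27·13 + 0
gcd = 13 and 13 | 93574, so solutions exist. Divide through by 13: 3523x ≡ 7198 (mod 134666).
Now find 3523⁻¹ mod 134666:
134666 = 38×3523 + 792
3523 = 4×792 + 355
792 = 2×355 + 82
355 = 4×82 + 27
82 = 3×27 + 1
27 = 27×1 + 0
Back-substitute:
1 = 82 − 3·27
1 = −3·355 + 13·82
1 = 13·792 − 29·355
1 = −29·3523 + 129·792
1 = 129·134666 − 4931·3523
So 3523·(-4931) ≡ 1 (mod 134666), i.e. 3523⁻¹ ≡ 129735.
Then x ≡ 129735·7198 ≡ 58486 (mod 134666); the smallest non-negative solution is x = 58486.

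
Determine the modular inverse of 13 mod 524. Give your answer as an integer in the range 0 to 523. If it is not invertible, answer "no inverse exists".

121

Apply the Euclidean algorithm to 524 and 13:
524 = 40×13 + 4
13 = 3×4 + 1
4 = 4×1 + 0
gcd = 1, so the inverse exists. Back-substitute:
1 = 13 − 3·4
1 = −3·524 + 121·13
So 13·121 ≡ 1 (mod 524).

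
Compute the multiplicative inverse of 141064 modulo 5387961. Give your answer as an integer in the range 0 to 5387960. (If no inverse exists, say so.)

2983156

Apply the Euclidean algorithm to 5387961 and 141064:
5387961 = 38·141064 + 27529
141064 = 5·27529 + 3419
27529 = 8·3419 + 177
3419 = 19·177 + 56
177 = 3·56 + 9
56 = 6·9 + 2
9 = 4·2 + 1
2 = 2·1 + 0
The gcd is 1. Working backward:
1 = 9 − 4·2
1 = −4·56 + 25·9
1 = 25·177 − 79·56
1 = −79·3419 + 1526·177
1 = 1526·27529 − 12287·3419
1 = −12287·141064 + 62961·27529
1 = 62961·5387961 − 2404805·141064
Thus 141064·(-2404805) ≡ 1 (mod 5387961); reducing, -2404805 mod 5387961 = 2983156.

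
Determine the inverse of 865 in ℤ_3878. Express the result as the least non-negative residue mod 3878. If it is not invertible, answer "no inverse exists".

gcd(3878, 865) by repeated division:
3878 = 4*865 + 418
865 = 2*418 + 29
418 = 14*29 + 12
29 = 2*12 + 5
12 = 2*5 + 2
5 = 2*2 + 1
2 = 2*1 + 0
gcd = 1, so the inverse exists. Back-substitute:
1 = 5 − 2·2
1 = −2·12 + 5·5
1 = 5·29 − 12·12
1 = −12·418 + 173·29
1 = 173·865 − 358·418
1 = −358·3878 + 1605·865
So 865·1605 ≡ 1 (mod 3878).

1605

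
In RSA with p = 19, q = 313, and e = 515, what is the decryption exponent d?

φ(n) = (p−1)(q−1) = 18·312 = 5616.
Need d with 515·d ≡ 1 (mod 5616). Apply the extended Euclidean algorithm:
5616 = 10*515 + 466
515 = 1*466 + 49
466 = 9*49 + 25
49 = 1*25 + 24
25 = 1*24 + 1
24 = 24*1 + 0
Back-substitute:
1 = 25 − 24
1 = −49 + 2·25
1 = 2·466 − 19·49
1 = −19·515 + 21·466
1 = 21·5616 − 229·515
So 515·(-229) ≡ 1 (mod 5616), hence d ≡ -229 ≡ 5387 (mod 5616).

5387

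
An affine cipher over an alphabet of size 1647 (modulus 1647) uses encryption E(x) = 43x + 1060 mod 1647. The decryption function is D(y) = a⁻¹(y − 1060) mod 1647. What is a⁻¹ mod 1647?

Extended Euclidean algorithm:
1647 = 38·43 + 13
43 = 3·13 + 4
13 = 3·4 + 1
4 = 4·1 + 0
Since gcd(43, 1647) = 1, back-substitute to write 1 as a combination:
1 = 13 − 3·4
1 = −3·43 + 10·13
1 = 10·1647 − 383·43
Hence 43⁻¹ ≡ -383 ≡ 1264 (mod 1647).

1264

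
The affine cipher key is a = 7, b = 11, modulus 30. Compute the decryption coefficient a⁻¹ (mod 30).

Extended Euclidean algorithm:
30 = 4×7 + 2
7 = 3×2 + 1
2 = 2×1 + 0
Since gcd(7, 30) = 1, back-substitute to write 1 as a combination:
1 = 7 − 3·2
1 = −3·30 + 13·7
So 7·13 ≡ 1 (mod 30).

13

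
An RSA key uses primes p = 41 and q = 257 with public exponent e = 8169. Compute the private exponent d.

φ(n) = (p−1)(q−1) = 40·256 = 10240.
Need d with 8169·d ≡ 1 (mod 10240). Apply the extended Euclidean algorithm:
10240 = 1·8169 + 2071
8169 = 3·2071 + 1956
2071 = 1·1956 + 115
1956 = 17·115 + 1
115 = 115·1 + 0
Back-substitute:
1 = 1956 − 17·115
1 = −17·2071 + 18·1956
1 = 18·8169 − 71·2071
1 = −71·10240 + 89·8169
So 8169·89 ≡ 1 (mod 10240), hence d = 89.

89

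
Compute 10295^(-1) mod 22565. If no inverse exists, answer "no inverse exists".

Euclidean algorithm on 22565, 10295:
22565 = 2·10295 + 1975
10295 = 5·1975 + 420
1975 = 4·420 + 295
420 = 1·295 + 125
295 = 2·125 + 45
125 = 2·45 + 35
45 = 1·35 + 10
35 = 3·10 + 5
10 = 2·5 + 0
The gcd is 5, not 1, hence no inverse exists.

no inverse exists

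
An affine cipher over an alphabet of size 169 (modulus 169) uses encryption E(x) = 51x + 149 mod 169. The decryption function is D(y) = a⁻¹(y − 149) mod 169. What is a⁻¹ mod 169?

gcd(169, 51) by repeated division:
169 = 3×51 + 16
51 = 3×16 + 3
16 = 5×3 + 1
3 = 3×1 + 0
Since gcd(51, 169) = 1, back-substitute to write 1 as a combination:
1 = 16 − 5·3
1 = −5·51 + 16·16
1 = 16·169 − 53·51
Hence 51⁻¹ ≡ -53 ≡ 116 (mod 169).

116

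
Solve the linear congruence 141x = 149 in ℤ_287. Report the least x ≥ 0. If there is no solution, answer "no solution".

170

First find gcd(141, 287):
287 = 2×141 + 5
141 = 28×5 + 1
5 = 5×1 + 0
gcd = 1, so a unique solution mod 287 exists.
Back-substitute for the Bézout coefficients:
1 = 141 − 28·5
1 = −28·287 + 57·141
So 141·(57) ≡ 1 (mod 287), giving 141⁻¹ ≡ 57.
x ≡ 141⁻¹·149 ≡ 57·149 ≡ 170 (mod 287).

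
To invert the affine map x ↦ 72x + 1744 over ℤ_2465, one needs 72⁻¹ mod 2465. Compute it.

1883

Apply the Euclidean algorithm to 2465 and 72:
2465 = 34×72 + 17
72 = 4×17 + 4
17 = 4×4 + 1
4 = 4×1 + 0
gcd = 1, so the inverse exists. Back-substitute:
1 = 17 − 4·4
1 = −4·72 + 17·17
1 = 17·2465 − 582·72
Thus 72·(-582) ≡ 1 (mod 2465); reducing, -582 mod 2465 = 1883.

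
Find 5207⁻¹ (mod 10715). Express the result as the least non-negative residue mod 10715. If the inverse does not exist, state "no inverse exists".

3453

Extended Euclidean algorithm:
10715 = 2×5207 + 301
5207 = 17×301 + 90
301 = 3×90 + 31
90 = 2×31 + 28
31 = 1×28 + 3
28 = 9×3 + 1
3 = 3×1 + 0
Since gcd(5207, 10715) = 1, back-substitute to write 1 as a combination:
1 = 28 − 9·3
1 = −9·31 + 10·28
1 = 10·90 − 29·31
1 = −29·301 + 97·90
1 = 97·5207 − 1678·301
1 = −1678·10715 + 3453·5207
So 5207·3453 ≡ 1 (mod 10715).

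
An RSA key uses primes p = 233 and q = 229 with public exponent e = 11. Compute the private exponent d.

φ(n) = (p−1)(q−1) = 232·228 = 52896.
Need d with 11·d ≡ 1 (mod 52896). Apply the extended Euclidean algorithm:
52896 = 4808*11 + 8
11 = 1*8 + 3
8 = 2*3 + 2
3 = 1*2 + 1
2 = 2*1 + 0
Back-substitute:
1 = 3 − 2
1 = −8 + 3·3
1 = 3·11 − 4·8
1 = −4·52896 + 19235·11
So 11·19235 ≡ 1 (mod 52896), hence d = 19235.

19235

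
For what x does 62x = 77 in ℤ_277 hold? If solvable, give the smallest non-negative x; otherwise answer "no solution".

First find gcd(62, 277):
277 = 4·62 + 29
62 = 2·29 + 4
29 = 7·4 + 1
4 = 4·1 + 0
gcd = 1, so a unique solution mod 277 exists.
Back-substitute for the Bézout coefficients:
1 = 29 − 7·4
1 = −7·62 + 15·29
1 = 15·277 − 67·62
So 62·(-67) ≡ 1 (mod 277), giving 62⁻¹ ≡ 210.
x ≡ 62⁻¹·77 ≡ 210·77 ≡ 104 (mod 277).

104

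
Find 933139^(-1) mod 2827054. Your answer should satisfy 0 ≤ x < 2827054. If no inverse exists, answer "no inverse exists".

Apply the Euclidean algorithm to 2827054 and 933139:
2827054 = 3*933139 + 27637
933139 = 33*27637 + 21118
27637 = 1*21118 + 6519
21118 = 3*6519 + 1561
6519 = 4*1561 + 275
1561 = 5*275 + 186
275 = 1*186 + 89
186 = 2*89 + 8
89 = 11*8 + 1
8 = 8*1 + 0
Since gcd(933139, 2827054) = 1, back-substitute to write 1 as a combination:
1 = 89 − 11·8
1 = −11·186 + 23·89
1 = 23·275 − 34·186
1 = −34·1561 + 193·275
1 = 193·6519 − 806·1561
1 = −806·21118 + 2611·6519
1 = 2611·27637 − 3417·21118
1 = −3417·933139 + 115372·27637
1 = 115372·2827054 − 349533·933139
So 933139·(-349533) ≡ 1 (mod 2827054), and -349533 ≡ 2477521 (mod 2827054).

2477521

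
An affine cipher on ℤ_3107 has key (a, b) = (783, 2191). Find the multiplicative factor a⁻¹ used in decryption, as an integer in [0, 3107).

Run Euclid on (3107, 783):
3107 = 3·783 + 758
783 = 1·758 + 25
758 = 30·25 + 8
25 = 3·8 + 1
8 = 8·1 + 0
The gcd is 1. Working backward:
1 = 25 − 3·8
1 = −3·758 + 91·25
1 = 91·783 − 94·758
1 = −94·3107 + 373·783
So 783·373 ≡ 1 (mod 3107).

373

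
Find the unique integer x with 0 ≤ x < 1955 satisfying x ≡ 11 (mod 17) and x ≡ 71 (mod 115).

Write x = 11 + 17·k. Then 17·k ≡ 71 − 11 ≡ 60 (mod 115).
Need 17⁻¹ mod 115. Extended Euclid on (115, 17):
115 = 6*17 + 13
17 = 1*13 + 4
13 = 3*4 + 1
4 = 4*1 + 0
Back-substitute:
1 = 13 − 3·4
1 = −3·17 + 4·13
1 = 4·115 − 27·17
17⁻¹ ≡ 88 (mod 115), so k ≡ 88·60 ≡ 105 (mod 115).
x = 11 + 17·105 = 1796.

1796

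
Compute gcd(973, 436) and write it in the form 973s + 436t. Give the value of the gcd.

Euclidean algorithm:
973 = 2×436 + 101
436 = 4×101 + 32
101 = 3×32 + 5
32 = 6×5 + 2
5 = 2×2 + 1
2 = 2×1 + 0
gcd(973, 436) = 1.
Express as a combination:
1 = 5 − 2·2
1 = −2·32 + 13·5
1 = 13·101 − 41·32
1 = −41·436 + 177·101
1 = 177·973 − 395·436
So 1 = (177)·973 + (-395)·436.

1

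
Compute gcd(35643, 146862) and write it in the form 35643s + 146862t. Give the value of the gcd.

Repeated division:
146862 = 4*35643 + 4290
35643 = 8*4290 + 1323
4290 = 3*1323 + 321
1323 = 4*321 + 39
321 = 8*39 + 9
39 = 4*9 + 3
9 = 3*3 + 0
gcd(35643, 146862) = 3.
Working backward:
3 = 39 − 4·9
3 = −4·321 + 33·39
3 = 33·1323 − 136·321
3 = −136·4290 + 441·1323
3 = 441·35643 − 3664·4290
3 = −3664·146862 + 15097·35643
So 3 = (-3664)·146862 + (15097)·35643.

3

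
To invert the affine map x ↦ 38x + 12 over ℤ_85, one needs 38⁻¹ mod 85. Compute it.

47

Extended Euclidean algorithm:
85 = 2·38 + 9
38 = 4·9 + 2
9 = 4·2 + 1
2 = 2·1 + 0
The gcd is 1. Working backward:
1 = 9 − 4·2
1 = −4·38 + 17·9
1 = 17·85 − 38·38
So 38·(-38) ≡ 1 (mod 85), and -38 ≡ 47 (mod 85).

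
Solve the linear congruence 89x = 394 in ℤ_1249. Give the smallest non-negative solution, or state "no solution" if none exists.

First find gcd(89, 1249):
1249 = 14*89 + 3
89 = 29*3 + 2
3 = 1*2 + 1
2 = 2*1 + 0
gcd = 1, so a unique solution mod 1249 exists.
Back-substitute for the Bézout coefficients:
1 = 3 − 2
1 = −89 + 30·3
1 = 30·1249 − 421·89
So 89·(-421) ≡ 1 (mod 1249), giving 89⁻¹ ≡ 828.
x ≡ 89⁻¹·394 ≡ 828·394 ≡ 243 (mod 1249).

243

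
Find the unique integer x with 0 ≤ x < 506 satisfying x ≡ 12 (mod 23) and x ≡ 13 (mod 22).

Write x = 12 + 23·k. Then 23·k ≡ 13 − 12 ≡ 1 (mod 22).
Need 23⁻¹ mod 22. Extended Euclid on (22, 1):
22 = 22·1 + 0
23⁻¹ ≡ 1 (mod 22), so k ≡ 1·1 ≡ 1 (mod 22).
x = 12 + 23·1 = 35.

35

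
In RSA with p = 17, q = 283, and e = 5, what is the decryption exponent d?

1805

φ(n) = (p−1)(q−1) = 16·282 = 4512.
Need d with 5·d ≡ 1 (mod 4512). Apply the extended Euclidean algorithm:
4512 = 902·5 + 2
5 = 2·2 + 1
2 = 2·1 + 0
Back-substitute:
1 = 5 − 2·2
1 = −2·4512 + 1805·5
So 5·1805 ≡ 1 (mod 4512), hence d = 1805.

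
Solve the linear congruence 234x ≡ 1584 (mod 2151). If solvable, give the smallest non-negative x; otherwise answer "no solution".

First find gcd(234, 2151):
2151 = 9*234 + 45
234 = 5*45 + 9
45 = 5*9 + 0
gcd = 9 and 9 | 1584, so solutions exist. Divide through by 9: 26x ≡ 176 (mod 239).
Now find 26⁻¹ mod 239:
239 = 9*26 + 5
26 = 5*5 + 1
5 = 5*1 + 0
Back-substitute:
1 = 26 − 5·5
1 = −5·239 + 46·26
So 26⁻¹ ≡ 46 (mod 239).
Then x ≡ 46·176 ≡ 209 (mod 239); the smallest non-negative solution is x = 209.

209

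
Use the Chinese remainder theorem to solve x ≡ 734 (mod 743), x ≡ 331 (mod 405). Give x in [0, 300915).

104011

Write x = 734 + 743·k. Then 743·k ≡ 331 − 734 ≡ 2 (mod 405).
Need 743⁻¹ mod 405. Extended Euclid on (405, 338):
405 = 1·338 + 67
338 = 5·67 + 3
67 = 22·3 + 1
3 = 3·1 + 0
Back-substitute:
1 = 67 − 22·3
1 = −22·338 + 111·67
1 = 111·405 − 133·338
743⁻¹ ≡ 272 (mod 405), so k ≡ 272·2 ≡ 139 (mod 405).
x = 734 + 743·139 = 104011.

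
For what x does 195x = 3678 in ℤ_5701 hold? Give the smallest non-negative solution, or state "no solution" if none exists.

3878

First find gcd(195, 5701):
5701 = 29·195 + 46
195 = 4·46 + 11
46 = 4·11 + 2
11 = 5·2 + 1
2 = 2·1 + 0
gcd = 1, so a unique solution mod 5701 exists.
Back-substitute for the Bézout coefficients:
1 = 11 − 5·2
1 = −5·46 + 21·11
1 = 21·195 − 89·46
1 = −89·5701 + 2602·195
So 195·(2602) ≡ 1 (mod 5701), giving 195⁻¹ ≡ 2602.
x ≡ 195⁻¹·3678 ≡ 2602·3678 ≡ 3878 (mod 5701).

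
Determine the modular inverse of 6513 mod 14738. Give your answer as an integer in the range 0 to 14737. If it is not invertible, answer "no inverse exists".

Extended Euclidean algorithm:
14738 = 2·6513 + 1712
6513 = 3·1712 + 1377
1712 = 1·1377 + 335
1377 = 4·335 + 37
335 = 9·37 + 2
37 = 18·2 + 1
2 = 2·1 + 0
The gcd is 1. Working backward:
1 = 37 − 18·2
1 = −18·335 + 163·37
1 = 163·1377 − 670·335
1 = −670·1712 + 833·1377
1 = 833·6513 − 3169·1712
1 = −3169·14738 + 7171·6513
So 6513·7171 ≡ 1 (mod 14738).

7171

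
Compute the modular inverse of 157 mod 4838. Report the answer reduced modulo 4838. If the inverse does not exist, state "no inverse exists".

2003

Extended Euclidean algorithm:
4838 = 30×157 + 128
157 = 1×128 + 29
128 = 4×29 + 12
29 = 2×12 + 5
12 = 2×5 + 2
5 = 2×2 + 1
2 = 2×1 + 0
The gcd is 1. Working backward:
1 = 5 − 2·2
1 = −2·12 + 5·5
1 = 5·29 − 12·12
1 = −12·128 + 53·29
1 = 53·157 − 65·128
1 = −65·4838 + 2003·157
So 157·2003 ≡ 1 (mod 4838).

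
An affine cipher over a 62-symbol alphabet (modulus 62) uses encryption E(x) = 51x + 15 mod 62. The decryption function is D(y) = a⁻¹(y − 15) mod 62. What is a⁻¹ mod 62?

45

Extended Euclidean algorithm:
62 = 1·51 + 11
51 = 4·11 + 7
11 = 1·7 + 4
7 = 1·4 + 3
4 = 1·3 + 1
3 = 3·1 + 0
The gcd is 1. Working backward:
1 = 4 − 3
1 = −7 + 2·4
1 = 2·11 − 3·7
1 = −3·51 + 14·11
1 = 14·62 − 17·51
Hence 51⁻¹ ≡ -17 ≡ 45 (mod 62).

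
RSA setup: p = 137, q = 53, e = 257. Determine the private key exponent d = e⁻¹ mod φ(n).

φ(n) = (p−1)(q−1) = 136·52 = 7072.
Need d with 257·d ≡ 1 (mod 7072). Apply the extended Euclidean algorithm:
7072 = 27·257 + 133
257 = 1·133 + 124
133 = 1·124 + 9
124 = 13·9 + 7
9 = 1·7 + 2
7 = 3·2 + 1
2 = 2·1 + 0
Back-substitute:
1 = 7 − 3·2
1 = −3·9 + 4·7
1 = 4·124 − 55·9
1 = −55·133 + 59·124
1 = 59·257 − 114·133
1 = −114·7072 + 3137·257
So 257·3137 ≡ 1 (mod 7072), hence d = 3137.

3137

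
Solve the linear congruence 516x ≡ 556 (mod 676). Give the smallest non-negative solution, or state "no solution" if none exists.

43

First find gcd(516, 676):
676 = 1*516 + 160
516 = 3*160 + 36
160 = 4*36 + 16
36 = 2*16 + 4
16 = 4*4 + 0
gcd = 4 and 4 | 556, so solutions exist. Divide through by 4: 129x ≡ 139 (mod 169).
Now find 129⁻¹ mod 169:
169 = 1·129 + 40
129 = 3·40 + 9
40 = 4·9 + 4
9 = 2·4 + 1
4 = 4·1 + 0
Back-substitute:
1 = 9 − 2·4
1 = −2·40 + 9·9
1 = 9·129 − 29·40
1 = −29·169 + 38·129
So 129⁻¹ ≡ 38 (mod 169).
Then x ≡ 38·139 ≡ 43 (mod 169); the smallest non-negative solution is x = 43.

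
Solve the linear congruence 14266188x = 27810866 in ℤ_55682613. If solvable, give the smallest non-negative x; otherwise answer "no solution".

gcd(14266188, 55682613):
55682613 = 3·14266188 + 12884049
14266188 = 1·12884049 + 1382139
12884049 = 9·1382139 + 444798
1382139 = 3·444798 + 47745
444798 = 9·47745 + 15093
47745 = 3·15093 + 2466
15093 = 6·2466 + 297
2466 = 8·297 + 90
297 = 3·90 + 27
90 = 3·27 + 9
27 = 3·9 + 0
gcd = 9, but 9 ∤ 27810866, so the congruence has no solution.

no solution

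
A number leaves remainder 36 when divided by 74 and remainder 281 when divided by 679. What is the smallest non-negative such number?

14540

Write x = 36 + 74·k. Then 74·k ≡ 281 − 36 ≡ 245 (mod 679).
Need 74⁻¹ mod 679. Extended Euclid on (679, 74):
679 = 9·74 + 13
74 = 5·13 + 9
13 = 1·9 + 4
9 = 2·4 + 1
4 = 4·1 + 0
Back-substitute:
1 = 9 − 2·4
1 = −2·13 + 3·9
1 = 3·74 − 17·13
1 = −17·679 + 156·74
74⁻¹ ≡ 156 (mod 679), so k ≡ 156·245 ≡ 196 (mod 679).
x = 36 + 74·196 = 14540.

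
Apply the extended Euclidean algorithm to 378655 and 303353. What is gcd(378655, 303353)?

1

Apply Euclid's algorithm to 378655 and 303353:
378655 = 1*303353 + 75302
303353 = 4*75302 + 2145
75302 = 35*2145 + 227
2145 = 9*227 + 102
227 = 2*102 + 23
102 = 4*23 + 10
23 = 2*10 + 3
10 = 3*3 + 1
3 = 3*1 + 0
gcd(378655, 303353) = 1.
Back-substituting:
1 = 10 − 3·3
1 = −3·23 + 7·10
1 = 7·102 − 31·23
1 = −31·227 + 69·102
1 = 69·2145 − 652·227
1 = −652·75302 + 22889·2145
1 = 22889·303353 − 92208·75302
1 = −92208·378655 + 115097·303353
So 1 = (-92208)·378655 + (115097)·303353.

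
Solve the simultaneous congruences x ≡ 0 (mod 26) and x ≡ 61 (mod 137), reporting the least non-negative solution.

2938

Write x = 0 + 26·k. Then 26·k ≡ 61 − 0 ≡ 61 (mod 137).
Need 26⁻¹ mod 137. Extended Euclid on (137, 26):
137 = 5*26 + 7
26 = 3*7 + 5
7 = 1*5 + 2
5 = 2*2 + 1
2 = 2*1 + 0
Back-substitute:
1 = 5 − 2·2
1 = −2·7 + 3·5
1 = 3·26 − 11·7
1 = −11·137 + 58·26
26⁻¹ ≡ 58 (mod 137), so k ≡ 58·61 ≡ 113 (mod 137).
x = 0 + 26·113 = 2938.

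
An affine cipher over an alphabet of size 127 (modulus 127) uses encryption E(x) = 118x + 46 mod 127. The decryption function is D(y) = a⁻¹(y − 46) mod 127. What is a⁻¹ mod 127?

14

Extended Euclidean algorithm:
127 = 1*118 + 9
118 = 13*9 + 1
9 = 9*1 + 0
Since gcd(118, 127) = 1, back-substitute to write 1 as a combination:
1 = 118 − 13·9
1 = −13·127 + 14·118
So 118·14 ≡ 1 (mod 127).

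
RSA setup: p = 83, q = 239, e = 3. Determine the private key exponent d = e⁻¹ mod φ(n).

13011

φ(n) = (p−1)(q−1) = 82·238 = 19516.
Need d with 3·d ≡ 1 (mod 19516). Apply the extended Euclidean algorithm:
19516 = 6505*3 + 1
3 = 3*1 + 0
Back-substitute:
1 = 19516 − 6505·3
So 3·(-6505) ≡ 1 (mod 19516), hence d ≡ -6505 ≡ 13011 (mod 19516).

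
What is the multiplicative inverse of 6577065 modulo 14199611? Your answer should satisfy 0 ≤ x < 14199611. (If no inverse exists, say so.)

9514863

gcd(14199611, 6577065) by repeated division:
14199611 = 2*6577065 + 1045481
6577065 = 6*1045481 + 304179
1045481 = 3*304179 + 132944
304179 = 2*132944 + 38291
132944 = 3*38291 + 18071
38291 = 2*18071 + 2149
18071 = 8*2149 + 879
2149 = 2*879 + 391
879 = 2*391 + 97
391 = 4*97 + 3
97 = 32*3 + 1
3 = 3*1 + 0
Since gcd(6577065, 14199611) = 1, back-substitute to write 1 as a combination:
1 = 97 − 32·3
1 = −32·391 + 129·97
1 = 129·879 − 290·391
1 = −290·2149 + 709·879
1 = 709·18071 − 5962·2149
1 = −5962·38291 + 12633·18071
1 = 12633·132944 − 43861·38291
1 = −43861·304179 + 100355·132944
1 = 100355·1045481 − 344926·304179
1 = −344926·6577065 + 2169911·1045481
1 = 2169911·14199611 − 4684748·6577065
Thus 6577065·(-4684748) ≡ 1 (mod 14199611); reducing, -4684748 mod 14199611 = 9514863.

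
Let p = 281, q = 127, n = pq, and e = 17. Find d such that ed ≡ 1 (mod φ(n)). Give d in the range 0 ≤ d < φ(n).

20753

φ(n) = (p−1)(q−1) = 280·126 = 35280.
Need d with 17·d ≡ 1 (mod 35280). Apply the extended Euclidean algorithm:
35280 = 2075×17 + 5
17 = 3×5 + 2
5 = 2×2 + 1
2 = 2×1 + 0
Back-substitute:
1 = 5 − 2·2
1 = −2·17 + 7·5
1 = 7·35280 − 14527·17
So 17·(-14527) ≡ 1 (mod 35280), hence d ≡ -14527 ≡ 20753 (mod 35280).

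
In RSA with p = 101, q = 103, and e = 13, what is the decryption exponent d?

6277

φ(n) = (p−1)(q−1) = 100·102 = 10200.
Need d with 13·d ≡ 1 (mod 10200). Apply the extended Euclidean algorithm:
10200 = 784×13 + 8
13 = 1×8 + 5
8 = 1×5 + 3
5 = 1×3 + 2
3 = 1×2 + 1
2 = 2×1 + 0
Back-substitute:
1 = 3 − 2
1 = −5 + 2·3
1 = 2·8 − 3·5
1 = −3·13 + 5·8
1 = 5·10200 − 3923·13
So 13·(-3923) ≡ 1 (mod 10200), hence d ≡ -3923 ≡ 6277 (mod 10200).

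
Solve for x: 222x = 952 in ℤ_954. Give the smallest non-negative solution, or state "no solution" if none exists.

gcd(222, 954):
954 = 4*222 + 66
222 = 3*66 + 24
66 = 2*24 + 18
24 = 1*18 + 6
18 = 3*6 + 0
gcd = 6, but 6 ∤ 952, so the congruence has no solution.

no solution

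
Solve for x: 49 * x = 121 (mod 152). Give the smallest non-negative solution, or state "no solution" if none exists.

49

First find gcd(49, 152):
152 = 3·49 + 5
49 = 9·5 + 4
5 = 1·4 + 1
4 = 4·1 + 0
gcd = 1, so a unique solution mod 152 exists.
Back-substitute for the Bézout coefficients:
1 = 5 − 4
1 = −49 + 10·5
1 = 10·152 − 31·49
So 49·(-31) ≡ 1 (mod 152), giving 49⁻¹ ≡ 121.
x ≡ 49⁻¹·121 ≡ 121·121 ≡ 49 (mod 152).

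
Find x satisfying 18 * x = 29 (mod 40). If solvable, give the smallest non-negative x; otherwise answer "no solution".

gcd(18, 40):
40 = 2·18 + 4
18 = 4·4 + 2
4 = 2·2 + 0
gcd = 2, but 2 ∤ 29, so the congruence has no solution.

no solution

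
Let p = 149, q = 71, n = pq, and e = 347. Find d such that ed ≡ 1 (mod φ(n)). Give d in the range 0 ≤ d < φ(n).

3523

φ(n) = (p−1)(q−1) = 148·70 = 10360.
Need d with 347·d ≡ 1 (mod 10360). Apply the extended Euclidean algorithm:
10360 = 29·347 + 297
347 = 1·297 + 50
297 = 5·50 + 47
50 = 1·47 + 3
47 = 15·3 + 2
3 = 1·2 + 1
2 = 2·1 + 0
Back-substitute:
1 = 3 − 2
1 = −47 + 16·3
1 = 16·50 − 17·47
1 = −17·297 + 101·50
1 = 101·347 − 118·297
1 = −118·10360 + 3523·347
So 347·3523 ≡ 1 (mod 10360), hence d = 3523.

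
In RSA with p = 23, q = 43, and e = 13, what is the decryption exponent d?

φ(n) = (p−1)(q−1) = 22·42 = 924.
Need d with 13·d ≡ 1 (mod 924). Apply the extended Euclidean algorithm:
924 = 71*13 + 1
13 = 13*1 + 0
Back-substitute:
1 = 924 − 71·13
So 13·(-71) ≡ 1 (mod 924), hence d ≡ -71 ≡ 853 (mod 924).

853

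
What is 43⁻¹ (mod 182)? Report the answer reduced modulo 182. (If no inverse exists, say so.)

Apply the Euclidean algorithm to 182 and 43:
182 = 4×43 + 10
43 = 4×10 + 3
10 = 3×3 + 1
3 = 3×1 + 0
gcd = 1, so the inverse exists. Back-substitute:
1 = 10 − 3·3
1 = −3·43 + 13·10
1 = 13·182 − 55·43
So 43·(-55) ≡ 1 (mod 182), and -55 ≡ 127 (mod 182).

127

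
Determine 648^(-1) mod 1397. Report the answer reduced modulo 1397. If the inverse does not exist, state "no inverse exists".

Apply the Euclidean algorithm to 1397 and 648:
1397 = 2*648 + 101
648 = 6*101 + 42
101 = 2*42 + 17
42 = 2*17 + 8
17 = 2*8 + 1
8 = 8*1 + 0
gcd = 1, so the inverse exists. Back-substitute:
1 = 17 − 2·8
1 = −2·42 + 5·17
1 = 5·101 − 12·42
1 = −12·648 + 77·101
1 = 77·1397 − 166·648
Thus 648·(-166) ≡ 1 (mod 1397); reducing, -166 mod 1397 = 1231.

1231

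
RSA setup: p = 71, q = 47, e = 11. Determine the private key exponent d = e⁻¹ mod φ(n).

φ(n) = (p−1)(q−1) = 70·46 = 3220.
Need d with 11·d ≡ 1 (mod 3220). Apply the extended Euclidean algorithm:
3220 = 292*11 + 8
11 = 1*8 + 3
8 = 2*3 + 2
3 = 1*2 + 1
2 = 2*1 + 0
Back-substitute:
1 = 3 − 2
1 = −8 + 3·3
1 = 3·11 − 4·8
1 = −4·3220 + 1171·11
So 11·1171 ≡ 1 (mod 3220), hence d = 1171.

1171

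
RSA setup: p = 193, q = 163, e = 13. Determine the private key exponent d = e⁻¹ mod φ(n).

φ(n) = (p−1)(q−1) = 192·162 = 31104.
Need d with 13·d ≡ 1 (mod 31104). Apply the extended Euclidean algorithm:
31104 = 2392*13 + 8
13 = 1*8 + 5
8 = 1*5 + 3
5 = 1*3 + 2
3 = 1*2 + 1
2 = 2*1 + 0
Back-substitute:
1 = 3 − 2
1 = −5 + 2·3
1 = 2·8 − 3·5
1 = −3·13 + 5·8
1 = 5·31104 − 11963·13
So 13·(-11963) ≡ 1 (mod 31104), hence d ≡ -11963 ≡ 19141 (mod 31104).

19141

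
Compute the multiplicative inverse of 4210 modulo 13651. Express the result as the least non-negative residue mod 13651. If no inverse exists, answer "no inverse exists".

3142

Apply the Euclidean algorithm to 13651 and 4210:
13651 = 3·4210 + 1021
4210 = 4·1021 + 126
1021 = 8·126 + 13
126 = 9·13 + 9
13 = 1·9 + 4
9 = 2·4 + 1
4 = 4·1 + 0
The gcd is 1. Working backward:
1 = 9 − 2·4
1 = −2·13 + 3·9
1 = 3·126 − 29·13
1 = −29·1021 + 235·126
1 = 235·4210 − 969·1021
1 = −969·13651 + 3142·4210
So 4210·3142 ≡ 1 (mod 13651).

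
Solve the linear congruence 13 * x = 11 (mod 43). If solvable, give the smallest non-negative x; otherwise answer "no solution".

First find gcd(13, 43):
43 = 3·13 + 4
13 = 3·4 + 1
4 = 4·1 + 0
gcd = 1, so a unique solution mod 43 exists.
Back-substitute for the Bézout coefficients:
1 = 13 − 3·4
1 = −3·43 + 10·13
So 13·(10) ≡ 1 (mod 43), giving 13⁻¹ ≡ 10.
x ≡ 13⁻¹·11 ≡ 10·11 ≡ 24 (mod 43).

24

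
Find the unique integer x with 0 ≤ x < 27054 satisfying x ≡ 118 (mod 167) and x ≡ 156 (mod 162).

6798

Write x = 118 + 167·k. Then 167·k ≡ 156 − 118 ≡ 38 (mod 162).
Need 167⁻¹ mod 162. Extended Euclid on (162, 5):
162 = 32·5 + 2
5 = 2·2 + 1
2 = 2·1 + 0
Back-substitute:
1 = 5 − 2·2
1 = −2·162 + 65·5
167⁻¹ ≡ 65 (mod 162), so k ≡ 65·38 ≡ 40 (mod 162).
x = 118 + 167·40 = 6798.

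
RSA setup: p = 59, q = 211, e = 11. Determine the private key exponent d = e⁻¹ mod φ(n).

7751

φ(n) = (p−1)(q−1) = 58·210 = 12180.
Need d with 11·d ≡ 1 (mod 12180). Apply the extended Euclidean algorithm:
12180 = 1107·11 + 3
11 = 3·3 + 2
3 = 1·2 + 1
2 = 2·1 + 0
Back-substitute:
1 = 3 − 2
1 = −11 + 4·3
1 = 4·12180 − 4429·11
So 11·(-4429) ≡ 1 (mod 12180), hence d ≡ -4429 ≡ 7751 (mod 12180).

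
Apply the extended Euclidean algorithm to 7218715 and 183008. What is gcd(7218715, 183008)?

7

Repeated division:
7218715 = 39·183008 + 81403
183008 = 2·81403 + 20202
81403 = 4·20202 + 595
20202 = 33·595 + 567
595 = 1·567 + 28
567 = 20·28 + 7
28 = 4·7 + 0
gcd(7218715, 183008) = 7.
Back-substituting:
7 = 567 − 20·28
7 = −20·595 + 21·567
7 = 21·20202 − 713·595
7 = −713·81403 + 2873·20202
7 = 2873·183008 − 6459·81403
7 = −6459·7218715 + 254774·183008
So 7 = (-6459)·7218715 + (254774)·183008.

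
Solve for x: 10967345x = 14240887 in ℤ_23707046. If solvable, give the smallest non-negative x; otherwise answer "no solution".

8023381

First find gcd(10967345, 23707046):
23707046 = 2*10967345 + 1772356
10967345 = 6*1772356 + 333209
1772356 = 5*333209 + 106311
333209 = 3*106311 + 14276
106311 = 7*14276 + 6379
14276 = 2*6379 + 1518
6379 = 4*1518 + 307
1518 = 4*307 + 290
307 = 1*290 + 17
290 = 17*17 + 1
17 = 17*1 + 0
gcd = 1, so a unique solution mod 23707046 exists.
Back-substitute for the Bézout coefficients:
1 = 290 − 17·17
1 = −17·307 + 18·290
1 = 18·1518 − 89·307
1 = −89·6379 + 374·1518
1 = 374·14276 − 837·6379
1 = −837·106311 + 6233·14276
1 = 6233·333209 − 19536·106311
1 = −19536·1772356 + 103913·333209
1 = 103913·10967345 − 643014·1772356
1 = −643014·23707046 + 1389941·10967345
So 10967345·(1389941) ≡ 1 (mod 23707046), giving 10967345⁻¹ ≡ 1389941.
x ≡ 10967345⁻¹·14240887 ≡ 1389941·14240887 ≡ 8023381 (mod 23707046).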